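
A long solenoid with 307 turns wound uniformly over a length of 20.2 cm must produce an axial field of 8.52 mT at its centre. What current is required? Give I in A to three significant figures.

I ≈ 4.46 A

Inside a long solenoid B = μ₀nI with n = 1520 m⁻¹, so I = B/(μ₀n).
I = 8.52×10⁻³ / (4π×10⁻⁷ × 1520) = 4.46 A.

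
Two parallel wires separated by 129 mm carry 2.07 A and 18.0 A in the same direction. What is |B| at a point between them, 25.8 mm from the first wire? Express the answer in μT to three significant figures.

B ≈ 18.8 μT

Each long wire gives B = μ₀I/(2πd). Distances are d₁ = 0.0258 m and d₂ = 0.1032 m.
B₁ = 1.60×10⁻⁵ T, B₂ = 3.49×10⁻⁵ T.
Between parallel currents the two contributions point in opposite directions, so they subtract. B = |B₁ − B₂| = |1.60×10⁻⁵ − 3.49×10⁻⁵| = 1.88×10⁻⁵ T.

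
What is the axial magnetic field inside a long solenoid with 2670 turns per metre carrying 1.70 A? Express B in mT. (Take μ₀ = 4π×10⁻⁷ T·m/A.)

B ≈ 5.70 mT

Inside a long solenoid, B = μ₀nI with n = 2670 turns/m.
B = 4π×10⁻⁷ × 2670 × 1.70 = 5.70×10⁻³ T.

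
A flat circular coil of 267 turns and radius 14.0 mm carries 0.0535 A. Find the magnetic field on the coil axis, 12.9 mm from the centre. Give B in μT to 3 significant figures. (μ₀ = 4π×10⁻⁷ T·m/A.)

For an N-turn flat coil, B = Nμ₀IR²/[2(R²+z²)^(3/2)] with R = 0.014 m, z = 0.0129 m.
B = 267 × 9.55×10⁻⁷ T = 2.55×10⁻⁴ T.

B ≈ 255 μT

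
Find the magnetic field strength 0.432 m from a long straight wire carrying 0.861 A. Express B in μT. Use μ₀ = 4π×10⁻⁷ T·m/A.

B ≈ 0.399 μT

For an infinitely long straight wire, B = μ₀I/(2πd).
B = (4π×10⁻⁷ × 0.861) / (2π × 0.432) = 3.99×10⁻⁷ T.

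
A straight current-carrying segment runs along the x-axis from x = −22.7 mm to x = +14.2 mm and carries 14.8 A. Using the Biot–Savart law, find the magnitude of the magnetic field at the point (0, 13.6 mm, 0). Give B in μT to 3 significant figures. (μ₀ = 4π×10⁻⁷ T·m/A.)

For a finite straight segment, B = (μ₀I/4πd)(sinθ₁ + sinθ₂), where θ₁, θ₂ are the angles from the perpendicular to each end.
The perpendicular distance is d = 0.0136 m; the end-offsets along the wire are a = 0.0227 m and b = 0.0142 m.
sinθ₁ = 0.0227/√(0.0227²+0.0136²) = 0.8578; sinθ₂ = 0.0142/√(0.0142²+0.0136²) = 0.7222.
B = (4π×10⁻⁷ × 14.8) / (4π × 0.0136) × (0.8578 + 0.7222) = 1.72×10⁻⁴ T.

B ≈ 172 μT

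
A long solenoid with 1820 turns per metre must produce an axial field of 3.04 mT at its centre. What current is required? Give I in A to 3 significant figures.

I ≈ 1.33 A

Inside a long solenoid B = μ₀nI with n = 1820 m⁻¹, so I = B/(μ₀n).
I = 3.04×10⁻³ / (4π×10⁻⁷ × 1820) = 1.33 A.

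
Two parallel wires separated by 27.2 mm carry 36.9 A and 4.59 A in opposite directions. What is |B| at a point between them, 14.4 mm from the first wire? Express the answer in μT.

Each long wire gives B = μ₀I/(2πd). Distances are d₁ = 0.0144 m and d₂ = 0.0128 m.
B₁ = 5.12×10⁻⁴ T, B₂ = 7.17×10⁻⁵ T.
Between antiparallel currents both contributions point the same way, so they add. B = B₁ + B₂ = 5.12×10⁻⁴ + 7.17×10⁻⁵ = 5.84×10⁻⁴ T.

B ≈ 584 μT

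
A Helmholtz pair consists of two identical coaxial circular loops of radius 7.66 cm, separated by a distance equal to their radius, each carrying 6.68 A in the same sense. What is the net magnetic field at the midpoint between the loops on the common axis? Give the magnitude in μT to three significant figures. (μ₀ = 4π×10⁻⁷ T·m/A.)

Each loop contributes B = μ₀IR²/[2(R²+z²)^(3/2)] on the axis, with z measured from that loop.
Loop 1 (z = 0.0383 m): B₁ = 3.92×10⁻⁵ T. Loop 2 (z = 0.0383 m): B₂ = 3.92×10⁻⁵ T.
The fields add: B = B₁ + B₂ = 7.84×10⁻⁵ T.

B ≈ 78.4 μT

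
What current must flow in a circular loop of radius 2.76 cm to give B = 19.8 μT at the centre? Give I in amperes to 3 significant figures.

At the centre of a circular loop B = μ₀I/(2R), so I = 2RB/μ₀.
With R = 0.0276 m, I = 2 × 0.0276 × 1.98×10⁻⁵ / (4π×10⁻⁷) = 0.870 A.

I ≈ 0.870 A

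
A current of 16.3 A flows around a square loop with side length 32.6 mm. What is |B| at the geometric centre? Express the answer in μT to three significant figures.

B ≈ 566 μT

Each side is a finite straight segment at perpendicular distance d = a/(2 tan(π/4)) = 0.0163 m from the centre, with end-angles ±π/4.
One side contributes B₁ = (μ₀I/4πd)·2 sin(π/4) = 1.41×10⁻⁴ T.
All 4 sides add in the same direction: B = 4 × 1.41×10⁻⁴ = 5.66×10⁻⁴ T.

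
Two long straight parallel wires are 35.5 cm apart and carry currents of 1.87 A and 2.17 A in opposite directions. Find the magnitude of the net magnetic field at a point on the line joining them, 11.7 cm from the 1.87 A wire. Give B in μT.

Each long wire gives B = μ₀I/(2πd). Distances are d₁ = 0.117 m and d₂ = 0.238 m.
B₁ = 3.20×10⁻⁶ T, B₂ = 1.82×10⁻⁶ T.
Between antiparallel currents both contributions point the same way, so they add. B = B₁ + B₂ = 3.20×10⁻⁶ + 1.82×10⁻⁶ = 5.02×10⁻⁶ T.

B ≈ 5.02 μT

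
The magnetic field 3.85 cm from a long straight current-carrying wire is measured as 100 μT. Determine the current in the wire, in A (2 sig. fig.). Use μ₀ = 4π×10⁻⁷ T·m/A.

For a long straight wire B = μ₀I/(2πd), so I = 2πdB/μ₀.
I = 2π × 0.0385 × 1.00×10⁻⁴ / (4π×10⁻⁷) = 19.2 A.

I ≈ 19 A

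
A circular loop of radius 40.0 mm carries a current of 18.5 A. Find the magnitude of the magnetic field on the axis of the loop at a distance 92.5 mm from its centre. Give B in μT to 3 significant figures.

On the axis of a circular loop, B = μ₀IR² / [2(R²+z²)^(3/2)].
R² + z² = (0.04)² + (0.0925)² = 0.01016 m², and (R²+z²)^(3/2) = 1.02×10⁻³ m³.
B = (4π×10⁻⁷ × 18.5 × 0.0016) / (2 × 1.02×10⁻³) = 1.82×10⁻⁵ T.

B ≈ 18.2 μT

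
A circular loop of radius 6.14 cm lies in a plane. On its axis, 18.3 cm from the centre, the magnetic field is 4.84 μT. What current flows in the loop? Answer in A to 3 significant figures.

On the axis of a loop, B = μ₀IR²/[2(R²+z²)^(3/2)], so I = 2B(R²+z²)^(3/2)/(μ₀R²).
R² + z² = 0.00377 + 0.03349 = 0.03726 m²; raised to 3/2 gives 7.19×10⁻³ m³.
I = 2 × 4.84×10⁻⁶ × 7.19×10⁻³ / (1.26×10⁻⁶ × 0.00377) = 14.7 A.

I ≈ 14.7 A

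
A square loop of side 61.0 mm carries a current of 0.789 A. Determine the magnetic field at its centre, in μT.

B ≈ 14.6 μT

Each side is a finite straight segment at perpendicular distance d = a/(2 tan(π/4)) = 0.0305 m from the centre, with end-angles ±π/4.
One side contributes B₁ = (μ₀I/4πd)·2 sin(π/4) = 3.66×10⁻⁶ T.
All 4 sides add in the same direction: B = 4 × 3.66×10⁻⁶ = 1.46×10⁻⁵ T.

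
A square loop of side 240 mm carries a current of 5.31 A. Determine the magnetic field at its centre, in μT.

Each side is a finite straight segment at perpendicular distance d = a/(2 tan(π/4)) = 0.12 m from the centre, with end-angles ±π/4.
One side contributes B₁ = (μ₀I/4πd)·2 sin(π/4) = 6.26×10⁻⁶ T.
All 4 sides add in the same direction: B = 4 × 6.26×10⁻⁶ = 2.50×10⁻⁵ T.

B ≈ 25.0 μT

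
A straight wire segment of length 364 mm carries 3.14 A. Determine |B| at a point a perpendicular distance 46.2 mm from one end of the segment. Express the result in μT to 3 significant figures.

B ≈ 6.74 μT

For a finite straight segment, B = (μ₀I/4πd)(sinθ₁ + sinθ₂), where θ₁, θ₂ are the angles from the perpendicular to each end.
The perpendicular foot is at one end, so the two end-offsets along the wire are 0 and L = 0.364 m.
sinθ₁ = 0/√(0²+0.0462²) = 0.0000; sinθ₂ = 0.364/√(0.364²+0.0462²) = 0.9920.
B = (4π×10⁻⁷ × 3.14) / (4π × 0.0462) × (0.0000 + 0.9920) = 6.74×10⁻⁶ T.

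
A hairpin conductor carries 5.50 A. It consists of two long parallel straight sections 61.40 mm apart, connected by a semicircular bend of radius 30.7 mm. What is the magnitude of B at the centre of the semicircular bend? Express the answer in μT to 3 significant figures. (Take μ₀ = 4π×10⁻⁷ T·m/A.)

B ≈ 92.1 μT

The semicircular arc contributes B_arc = μ₀I·π/(4πR) = μ₀I/(4R) = 5.63×10⁻⁵ T.
Each semi-infinite lead is at perpendicular distance R = 0.0307 m from the centre, with the perpendicular foot at its near end, so it contributes μ₀I/(4πR); both point the same way, together 3.58×10⁻⁵ T.
Arc and leads all point the same direction: B = 5.63×10⁻⁵ + 3.58×10⁻⁵ = 9.21×10⁻⁵ T.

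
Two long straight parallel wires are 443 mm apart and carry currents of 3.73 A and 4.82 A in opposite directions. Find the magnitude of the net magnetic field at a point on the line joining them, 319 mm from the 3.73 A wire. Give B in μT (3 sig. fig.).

Each long wire gives B = μ₀I/(2πd). Distances are d₁ = 0.319 m and d₂ = 0.124 m.
B₁ = 2.34×10⁻⁶ T, B₂ = 7.77×10⁻⁶ T.
Between antiparallel currents both contributions point the same way, so they add. B = B₁ + B₂ = 2.34×10⁻⁶ + 7.77×10⁻⁶ = 1.01×10⁻⁵ T.

B ≈ 10.1 μT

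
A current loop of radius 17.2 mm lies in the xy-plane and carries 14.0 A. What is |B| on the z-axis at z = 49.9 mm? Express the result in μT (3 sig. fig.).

B ≈ 17.7 μT

On the axis of a circular loop, B = μ₀IR² / [2(R²+z²)^(3/2)].
R² + z² = (0.0172)² + (0.0499)² = 0.002786 m², and (R²+z²)^(3/2) = 1.47×10⁻⁴ m³.
B = (4π×10⁻⁷ × 14.0 × 0.0002958) / (2 × 1.47×10⁻⁴) = 1.77×10⁻⁵ T.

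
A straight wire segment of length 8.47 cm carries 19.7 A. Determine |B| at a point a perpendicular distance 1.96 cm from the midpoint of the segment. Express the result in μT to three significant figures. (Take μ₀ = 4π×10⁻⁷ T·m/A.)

B ≈ 182 μT

For a finite straight segment, B = (μ₀I/4πd)(sinθ₁ + sinθ₂), where θ₁, θ₂ are the angles from the perpendicular to each end.
The perpendicular from the point meets the wire at its midpoint, so each end is L/2 = 0.04235 m away along the wire.
sinθ₁ = 0.04235/√(0.04235²+0.0196²) = 0.9075; sinθ₂ = 0.04235/√(0.04235²+0.0196²) = 0.9075.
B = (4π×10⁻⁷ × 19.7) / (4π × 0.0196) × (0.9075 + 0.9075) = 1.82×10⁻⁴ T.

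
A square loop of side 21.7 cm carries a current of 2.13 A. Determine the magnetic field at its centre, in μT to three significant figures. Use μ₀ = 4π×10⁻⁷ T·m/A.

Each side is a finite straight segment at perpendicular distance d = a/(2 tan(π/4)) = 0.1085 m from the centre, with end-angles ±π/4.
One side contributes B₁ = (μ₀I/4πd)·2 sin(π/4) = 2.78×10⁻⁶ T.
All 4 sides add in the same direction: B = 4 × 2.78×10⁻⁶ = 1.11×10⁻⁵ T.

B ≈ 11.1 μT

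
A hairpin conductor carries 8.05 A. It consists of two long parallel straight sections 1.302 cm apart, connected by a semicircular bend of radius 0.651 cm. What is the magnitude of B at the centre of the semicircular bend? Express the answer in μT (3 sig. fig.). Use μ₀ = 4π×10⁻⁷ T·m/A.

The semicircular arc contributes B_arc = μ₀I·π/(4πR) = μ₀I/(4R) = 3.88×10⁻⁴ T.
Each semi-infinite lead is at perpendicular distance R = 0.00651 m from the centre, with the perpendicular foot at its near end, so it contributes μ₀I/(4πR); both point the same way, together 2.47×10⁻⁴ T.
Arc and leads all point the same direction: B = 3.88×10⁻⁴ + 2.47×10⁻⁴ = 6.36×10⁻⁴ T.

B ≈ 636 μT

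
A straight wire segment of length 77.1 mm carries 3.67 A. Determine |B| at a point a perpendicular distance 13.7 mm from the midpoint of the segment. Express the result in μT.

B ≈ 50.5 μT

For a finite straight segment, B = (μ₀I/4πd)(sinθ₁ + sinθ₂), where θ₁, θ₂ are the angles from the perpendicular to each end.
The perpendicular from the point meets the wire at its midpoint, so each end is L/2 = 0.03855 m away along the wire.
sinθ₁ = 0.03855/√(0.03855²+0.0137²) = 0.9423; sinθ₂ = 0.03855/√(0.03855²+0.0137²) = 0.9423.
B = (4π×10⁻⁷ × 3.67) / (4π × 0.0137) × (0.9423 + 0.9423) = 5.05×10⁻⁵ T.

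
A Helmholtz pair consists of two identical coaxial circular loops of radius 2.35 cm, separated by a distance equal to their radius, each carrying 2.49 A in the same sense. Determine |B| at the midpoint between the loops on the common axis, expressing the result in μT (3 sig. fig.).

B ≈ 95.3 μT

Each loop contributes B = μ₀IR²/[2(R²+z²)^(3/2)] on the axis, with z measured from that loop.
Loop 1 (z = 0.01175 m): B₁ = 4.76×10⁻⁵ T. Loop 2 (z = 0.01175 m): B₂ = 4.76×10⁻⁵ T.
The fields add: B = B₁ + B₂ = 9.53×10⁻⁵ T.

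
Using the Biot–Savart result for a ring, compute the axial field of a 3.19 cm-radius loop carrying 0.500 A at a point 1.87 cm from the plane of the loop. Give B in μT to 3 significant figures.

On the axis of a circular loop, B = μ₀IR² / [2(R²+z²)^(3/2)].
R² + z² = (0.0319)² + (0.0187)² = 0.001367 m², and (R²+z²)^(3/2) = 5.06×10⁻⁵ m³.
B = (4π×10⁻⁷ × 0.500 × 0.001018) / (2 × 5.06×10⁻⁵) = 6.32×10⁻⁶ T.

B ≈ 6.32 μT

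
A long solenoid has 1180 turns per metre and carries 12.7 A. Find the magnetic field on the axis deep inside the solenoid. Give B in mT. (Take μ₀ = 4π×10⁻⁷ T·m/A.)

B ≈ 18.8 mT

Inside a long solenoid, B = μ₀nI with n = 1180 turns/m.
B = 4π×10⁻⁷ × 1180 × 12.7 = 1.88×10⁻² T.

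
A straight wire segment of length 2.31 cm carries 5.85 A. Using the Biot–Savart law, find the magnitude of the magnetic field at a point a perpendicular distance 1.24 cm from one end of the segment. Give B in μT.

For a finite straight segment, B = (μ₀I/4πd)(sinθ₁ + sinθ₂), where θ₁, θ₂ are the angles from the perpendicular to each end.
The perpendicular foot is at one end, so the two end-offsets along the wire are 0 and L = 0.0231 m.
sinθ₁ = 0/√(0²+0.0124²) = 0.0000; sinθ₂ = 0.0231/√(0.0231²+0.0124²) = 0.8811.
B = (4π×10⁻⁷ × 5.85) / (4π × 0.0124) × (0.0000 + 0.8811) = 4.16×10⁻⁵ T.

B ≈ 41.6 μT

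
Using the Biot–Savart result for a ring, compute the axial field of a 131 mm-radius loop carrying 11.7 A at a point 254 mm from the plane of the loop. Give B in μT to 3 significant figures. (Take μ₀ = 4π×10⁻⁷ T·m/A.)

B ≈ 5.40 μT

On the axis of a circular loop, B = μ₀IR² / [2(R²+z²)^(3/2)].
R² + z² = (0.131)² + (0.254)² = 0.08168 m², and (R²+z²)^(3/2) = 2.33×10⁻² m³.
B = (4π×10⁻⁷ × 11.7 × 0.01716) / (2 × 2.33×10⁻²) = 5.40×10⁻⁶ T.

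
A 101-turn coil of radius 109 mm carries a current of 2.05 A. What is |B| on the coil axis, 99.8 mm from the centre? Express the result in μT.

For an N-turn flat coil, B = Nμ₀IR²/[2(R²+z²)^(3/2)] with R = 0.109 m, z = 0.0998 m.
B = 101 × 4.74×10⁻⁶ T = 4.79×10⁻⁴ T.

B ≈ 479 μT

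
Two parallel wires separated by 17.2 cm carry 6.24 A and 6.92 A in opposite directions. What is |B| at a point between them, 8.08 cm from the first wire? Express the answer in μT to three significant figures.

Each long wire gives B = μ₀I/(2πd). Distances are d₁ = 0.0808 m and d₂ = 0.0912 m.
B₁ = 1.54×10⁻⁵ T, B₂ = 1.52×10⁻⁵ T.
Between antiparallel currents both contributions point the same way, so they add. B = B₁ + B₂ = 1.54×10⁻⁵ + 1.52×10⁻⁵ = 3.06×10⁻⁵ T.

B ≈ 30.6 μT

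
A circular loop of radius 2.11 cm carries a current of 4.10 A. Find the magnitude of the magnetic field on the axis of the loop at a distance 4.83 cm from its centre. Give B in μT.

On the axis of a circular loop, B = μ₀IR² / [2(R²+z²)^(3/2)].
R² + z² = (0.0211)² + (0.0483)² = 0.002778 m², and (R²+z²)^(3/2) = 1.46×10⁻⁴ m³.
B = (4π×10⁻⁷ × 4.10 × 0.0004452) / (2 × 1.46×10⁻⁴) = 7.83×10⁻⁶ T.

B ≈ 7.83 μT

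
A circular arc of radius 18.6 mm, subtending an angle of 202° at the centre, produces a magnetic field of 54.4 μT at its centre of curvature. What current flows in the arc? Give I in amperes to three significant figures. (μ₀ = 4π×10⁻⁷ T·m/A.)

For a circular arc, B = μ₀Iφ/(4πR) with φ in radians; here φ = 3.526 rad.
So I = 4πRB/(μ₀φ) = 4π × 0.0186 × 5.44×10⁻⁵ / (4π×10⁻⁷ × 3.526) = 2.87 A.

I ≈ 2.87 A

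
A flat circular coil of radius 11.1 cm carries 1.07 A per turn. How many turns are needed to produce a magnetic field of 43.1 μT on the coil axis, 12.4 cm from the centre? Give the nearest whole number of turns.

For an N-turn coil, B = Nμ₀IR²/[2(R²+z²)^(3/2)]. A single turn gives B₁ = 1.80×10⁻⁶ T with R = 0.111 m, z = 0.124 m.
N = B/B₁ = 4.31×10⁻⁵ / 1.80×10⁻⁶ = 23.98.

N = 24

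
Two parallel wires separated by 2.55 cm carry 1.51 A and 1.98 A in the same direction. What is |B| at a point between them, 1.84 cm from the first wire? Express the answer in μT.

B ≈ 39.4 μT

Each long wire gives B = μ₀I/(2πd). Distances are d₁ = 0.0184 m and d₂ = 0.0071 m.
B₁ = 1.64×10⁻⁵ T, B₂ = 5.58×10⁻⁵ T.
Between parallel currents the two contributions point in opposite directions, so they subtract. B = |B₁ − B₂| = |1.64×10⁻⁵ − 5.58×10⁻⁵| = 3.94×10⁻⁵ T.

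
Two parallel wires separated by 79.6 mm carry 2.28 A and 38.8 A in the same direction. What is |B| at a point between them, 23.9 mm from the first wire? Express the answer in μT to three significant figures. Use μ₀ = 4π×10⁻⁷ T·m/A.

B ≈ 120 μT

Each long wire gives B = μ₀I/(2πd). Distances are d₁ = 0.0239 m and d₂ = 0.0557 m.
B₁ = 1.91×10⁻⁵ T, B₂ = 1.39×10⁻⁴ T.
Between parallel currents the two contributions point in opposite directions, so they subtract. B = |B₁ − B₂| = |1.91×10⁻⁵ − 1.39×10⁻⁴| = 1.20×10⁻⁴ T.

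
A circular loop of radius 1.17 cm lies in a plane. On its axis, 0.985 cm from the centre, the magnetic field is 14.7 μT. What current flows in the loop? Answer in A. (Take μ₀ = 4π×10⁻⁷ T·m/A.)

I ≈ 0.611 A

On the axis of a loop, B = μ₀IR²/[2(R²+z²)^(3/2)], so I = 2B(R²+z²)^(3/2)/(μ₀R²).
R² + z² = 0.0001369 + 9.702×10⁻⁵ = 0.0002339 m²; raised to 3/2 gives 3.58×10⁻⁶ m³.
I = 2 × 1.47×10⁻⁵ × 3.58×10⁻⁶ / (1.26×10⁻⁶ × 0.0001369) = 0.611 A.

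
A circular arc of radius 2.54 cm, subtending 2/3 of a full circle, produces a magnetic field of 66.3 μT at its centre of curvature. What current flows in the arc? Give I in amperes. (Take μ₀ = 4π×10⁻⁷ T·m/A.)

I ≈ 4.02 A

For a circular arc, B = μ₀Iφ/(4πR) with φ in radians; here φ = 4.189 rad.
So I = 4πRB/(μ₀φ) = 4π × 0.0254 × 6.63×10⁻⁵ / (4π×10⁻⁷ × 4.189) = 4.02 A.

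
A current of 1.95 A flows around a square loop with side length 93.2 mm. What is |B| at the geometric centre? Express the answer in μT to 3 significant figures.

B ≈ 23.7 μT

Each side is a finite straight segment at perpendicular distance d = a/(2 tan(π/4)) = 0.0466 m from the centre, with end-angles ±π/4.
One side contributes B₁ = (μ₀I/4πd)·2 sin(π/4) = 5.92×10⁻⁶ T.
All 4 sides add in the same direction: B = 4 × 5.92×10⁻⁶ = 2.37×10⁻⁵ T.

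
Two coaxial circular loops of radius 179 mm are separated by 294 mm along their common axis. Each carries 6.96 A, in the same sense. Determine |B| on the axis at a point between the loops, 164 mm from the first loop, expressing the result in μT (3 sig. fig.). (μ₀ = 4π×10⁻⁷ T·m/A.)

B ≈ 22.7 μT

Each loop contributes B = μ₀IR²/[2(R²+z²)^(3/2)] on the axis, with z measured from that loop.
Loop 1 (z = 0.164 m): B₁ = 9.79×10⁻⁶ T. Loop 2 (z = 0.13 m): B₂ = 1.29×10⁻⁵ T.
The fields add: B = B₁ + B₂ = 2.27×10⁻⁵ T.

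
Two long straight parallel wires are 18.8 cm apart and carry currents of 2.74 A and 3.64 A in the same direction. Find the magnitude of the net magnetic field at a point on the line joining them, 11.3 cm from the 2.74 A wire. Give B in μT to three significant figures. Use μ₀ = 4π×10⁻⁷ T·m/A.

Each long wire gives B = μ₀I/(2πd). Distances are d₁ = 0.113 m and d₂ = 0.075 m.
B₁ = 4.85×10⁻⁶ T, B₂ = 9.71×10⁻⁶ T.
Between parallel currents the two contributions point in opposite directions, so they subtract. B = |B₁ − B₂| = |4.85×10⁻⁶ − 9.71×10⁻⁶| = 4.86×10⁻⁶ T.

B ≈ 4.86 μT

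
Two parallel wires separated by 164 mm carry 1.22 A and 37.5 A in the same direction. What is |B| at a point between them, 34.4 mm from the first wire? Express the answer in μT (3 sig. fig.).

Each long wire gives B = μ₀I/(2πd). Distances are d₁ = 0.0344 m and d₂ = 0.1296 m.
B₁ = 7.09×10⁻⁶ T, B₂ = 5.79×10⁻⁵ T.
Between parallel currents the two contributions point in opposite directions, so they subtract. B = |B₁ − B₂| = |7.09×10⁻⁶ − 5.79×10⁻⁵| = 5.08×10⁻⁵ T.

B ≈ 50.8 μT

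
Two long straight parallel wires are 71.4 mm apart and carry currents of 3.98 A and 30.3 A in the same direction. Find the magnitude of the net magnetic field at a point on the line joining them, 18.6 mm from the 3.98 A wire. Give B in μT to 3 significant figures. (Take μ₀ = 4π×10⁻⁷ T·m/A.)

B ≈ 72.0 μT

Each long wire gives B = μ₀I/(2πd). Distances are d₁ = 0.0186 m and d₂ = 0.0528 m.
B₁ = 4.28×10⁻⁵ T, B₂ = 1.15×10⁻⁴ T.
Between parallel currents the two contributions point in opposite directions, so they subtract. B = |B₁ − B₂| = |4.28×10⁻⁵ − 1.15×10⁻⁴| = 7.20×10⁻⁵ T.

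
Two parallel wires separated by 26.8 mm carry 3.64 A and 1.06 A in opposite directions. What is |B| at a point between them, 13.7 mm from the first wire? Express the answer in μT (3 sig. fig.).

Each long wire gives B = μ₀I/(2πd). Distances are d₁ = 0.0137 m and d₂ = 0.0131 m.
B₁ = 5.31×10⁻⁵ T, B₂ = 1.62×10⁻⁵ T.
Between antiparallel currents both contributions point the same way, so they add. B = B₁ + B₂ = 5.31×10⁻⁵ + 1.62×10⁻⁵ = 6.93×10⁻⁵ T.

B ≈ 69.3 μT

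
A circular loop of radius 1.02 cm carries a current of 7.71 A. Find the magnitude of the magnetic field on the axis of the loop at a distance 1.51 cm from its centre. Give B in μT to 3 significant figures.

B ≈ 83.3 μT

On the axis of a circular loop, B = μ₀IR² / [2(R²+z²)^(3/2)].
R² + z² = (0.0102)² + (0.0151)² = 0.0003321 m², and (R²+z²)^(3/2) = 6.05×10⁻⁶ m³.
B = (4π×10⁻⁷ × 7.71 × 0.000104) / (2 × 6.05×10⁻⁶) = 8.33×10⁻⁵ T.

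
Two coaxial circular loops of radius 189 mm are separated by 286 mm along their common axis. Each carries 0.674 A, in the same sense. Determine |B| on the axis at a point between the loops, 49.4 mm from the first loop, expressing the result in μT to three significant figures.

Each loop contributes B = μ₀IR²/[2(R²+z²)^(3/2)] on the axis, with z measured from that loop.
Loop 1 (z = 0.0494 m): B₁ = 2.03×10⁻⁶ T. Loop 2 (z = 0.2366 m): B₂ = 5.45×10⁻⁷ T.
The fields add: B = B₁ + B₂ = 2.57×10⁻⁶ T.

B ≈ 2.57 μT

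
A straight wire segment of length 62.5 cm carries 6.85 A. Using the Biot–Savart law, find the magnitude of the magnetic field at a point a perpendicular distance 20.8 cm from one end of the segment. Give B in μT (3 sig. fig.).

B ≈ 3.12 μT

For a finite straight segment, B = (μ₀I/4πd)(sinθ₁ + sinθ₂), where θ₁, θ₂ are the angles from the perpendicular to each end.
The perpendicular foot is at one end, so the two end-offsets along the wire are 0 and L = 0.625 m.
sinθ₁ = 0/√(0²+0.208²) = 0.0000; sinθ₂ = 0.625/√(0.625²+0.208²) = 0.9488.
B = (4π×10⁻⁷ × 6.85) / (4π × 0.208) × (0.0000 + 0.9488) = 3.12×10⁻⁶ T.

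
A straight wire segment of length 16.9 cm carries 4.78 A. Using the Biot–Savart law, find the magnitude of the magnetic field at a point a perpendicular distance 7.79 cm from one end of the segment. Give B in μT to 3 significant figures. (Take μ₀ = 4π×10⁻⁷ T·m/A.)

For a finite straight segment, B = (μ₀I/4πd)(sinθ₁ + sinθ₂), where θ₁, θ₂ are the angles from the perpendicular to each end.
The perpendicular foot is at one end, so the two end-offsets along the wire are 0 and L = 0.169 m.
sinθ₁ = 0/√(0²+0.0779²) = 0.0000; sinθ₂ = 0.169/√(0.169²+0.0779²) = 0.9082.
B = (4π×10⁻⁷ × 4.78) / (4π × 0.0779) × (0.0000 + 0.9082) = 5.57×10⁻⁶ T.

B ≈ 5.57 μT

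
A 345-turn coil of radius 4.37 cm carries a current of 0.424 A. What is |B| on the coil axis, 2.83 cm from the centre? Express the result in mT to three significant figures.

B ≈ 1.24 mT

For an N-turn flat coil, B = Nμ₀IR²/[2(R²+z²)^(3/2)] with R = 0.0437 m, z = 0.0283 m.
B = 345 × 3.61×10⁻⁶ T = 1.24×10⁻³ T.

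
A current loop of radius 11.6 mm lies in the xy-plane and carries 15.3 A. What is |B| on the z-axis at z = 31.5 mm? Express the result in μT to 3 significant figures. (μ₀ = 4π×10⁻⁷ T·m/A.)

B ≈ 34.2 μT

On the axis of a circular loop, B = μ₀IR² / [2(R²+z²)^(3/2)].
R² + z² = (0.0116)² + (0.0315)² = 0.001127 m², and (R²+z²)^(3/2) = 3.78×10⁻⁵ m³.
B = (4π×10⁻⁷ × 15.3 × 0.0001346) / (2 × 3.78×10⁻⁵) = 3.42×10⁻⁵ T.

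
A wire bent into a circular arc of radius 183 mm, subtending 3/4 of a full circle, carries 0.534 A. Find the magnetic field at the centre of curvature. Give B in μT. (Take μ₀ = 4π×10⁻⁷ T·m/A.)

B ≈ 1.38 μT

The Biot–Savart field of a circular arc at its centre is B = μ₀Iφ/(4πR), with φ = 4.712 rad.
B = (4π×10⁻⁷ × 0.534 × 4.712) / (4π × 0.183) = 1.38×10⁻⁶ T.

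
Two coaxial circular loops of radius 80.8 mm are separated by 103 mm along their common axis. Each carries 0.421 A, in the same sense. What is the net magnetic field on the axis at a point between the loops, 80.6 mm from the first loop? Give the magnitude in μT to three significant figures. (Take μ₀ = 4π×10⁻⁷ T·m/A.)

B ≈ 4.09 μT

Each loop contributes B = μ₀IR²/[2(R²+z²)^(3/2)] on the axis, with z measured from that loop.
Loop 1 (z = 0.0806 m): B₁ = 1.16×10⁻⁶ T. Loop 2 (z = 0.0224 m): B₂ = 2.93×10⁻⁶ T.
The fields add: B = B₁ + B₂ = 4.09×10⁻⁶ T.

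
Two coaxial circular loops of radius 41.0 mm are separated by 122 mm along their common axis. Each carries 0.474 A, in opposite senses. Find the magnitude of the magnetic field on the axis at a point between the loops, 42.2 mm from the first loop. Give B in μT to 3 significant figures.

Each loop contributes B = μ₀IR²/[2(R²+z²)^(3/2)] on the axis, with z measured from that loop.
Loop 1 (z = 0.0422 m): B₁ = 2.46×10⁻⁶ T. Loop 2 (z = 0.0798 m): B₂ = 6.93×10⁻⁷ T.
The fields oppose: B = |B₁ − B₂| = 1.76×10⁻⁶ T.

B ≈ 1.76 μT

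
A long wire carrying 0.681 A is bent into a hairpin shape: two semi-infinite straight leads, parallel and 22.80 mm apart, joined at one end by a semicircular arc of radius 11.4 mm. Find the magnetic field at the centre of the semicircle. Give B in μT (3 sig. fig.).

The semicircular arc contributes B_arc = μ₀I·π/(4πR) = μ₀I/(4R) = 1.88×10⁻⁵ T.
Each semi-infinite lead is at perpendicular distance R = 0.0114 m from the centre, with the perpendicular foot at its near end, so it contributes μ₀I/(4πR); both point the same way, together 1.19×10⁻⁵ T.
Arc and leads all point the same direction: B = 1.88×10⁻⁵ + 1.19×10⁻⁵ = 3.07×10⁻⁵ T.

B ≈ 30.7 μT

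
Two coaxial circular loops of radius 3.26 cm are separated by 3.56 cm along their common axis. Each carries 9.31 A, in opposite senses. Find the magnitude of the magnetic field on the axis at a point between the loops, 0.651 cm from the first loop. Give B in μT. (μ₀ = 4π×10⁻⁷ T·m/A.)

Each loop contributes B = μ₀IR²/[2(R²+z²)^(3/2)] on the axis, with z measured from that loop.
Loop 1 (z = 0.00651 m): B₁ = 1.69×10⁻⁴ T. Loop 2 (z = 0.02909 m): B₂ = 7.45×10⁻⁵ T.
The fields oppose: B = |B₁ − B₂| = 9.47×10⁻⁵ T.

B ≈ 94.7 μT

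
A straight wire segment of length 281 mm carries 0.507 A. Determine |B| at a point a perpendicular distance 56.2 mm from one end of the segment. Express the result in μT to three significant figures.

B ≈ 0.885 μT

For a finite straight segment, B = (μ₀I/4πd)(sinθ₁ + sinθ₂), where θ₁, θ₂ are the angles from the perpendicular to each end.
The perpendicular foot is at one end, so the two end-offsets along the wire are 0 and L = 0.281 m.
sinθ₁ = 0/√(0²+0.0562²) = 0.0000; sinθ₂ = 0.281/√(0.281²+0.0562²) = 0.9806.
B = (4π×10⁻⁷ × 0.507) / (4π × 0.0562) × (0.0000 + 0.9806) = 8.85×10⁻⁷ T.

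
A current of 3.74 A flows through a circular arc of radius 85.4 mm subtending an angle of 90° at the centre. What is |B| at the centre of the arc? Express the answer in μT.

The Biot–Savart field of a circular arc at its centre is B = μ₀Iφ/(4πR), with φ = 1.571 rad.
B = (4π×10⁻⁷ × 3.74 × 1.571) / (4π × 0.0854) = 6.88×10⁻⁶ T.

B ≈ 6.88 μT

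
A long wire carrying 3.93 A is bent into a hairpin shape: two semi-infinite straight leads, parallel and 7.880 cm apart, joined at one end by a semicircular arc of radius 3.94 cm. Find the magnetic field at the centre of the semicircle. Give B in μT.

B ≈ 51.3 μT

The semicircular arc contributes B_arc = μ₀I·π/(4πR) = μ₀I/(4R) = 3.13×10⁻⁵ T.
Each semi-infinite lead is at perpendicular distance R = 0.0394 m from the centre, with the perpendicular foot at its near end, so it contributes μ₀I/(4πR); both point the same way, together 1.99×10⁻⁵ T.
Arc and leads all point the same direction: B = 3.13×10⁻⁵ + 1.99×10⁻⁵ = 5.13×10⁻⁵ T.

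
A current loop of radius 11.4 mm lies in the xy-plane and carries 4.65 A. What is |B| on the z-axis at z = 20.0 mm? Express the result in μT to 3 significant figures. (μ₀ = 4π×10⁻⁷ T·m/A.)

On the axis of a circular loop, B = μ₀IR² / [2(R²+z²)^(3/2)].
R² + z² = (0.0114)² + (0.02)² = 0.00053 m², and (R²+z²)^(3/2) = 1.22×10⁻⁵ m³.
B = (4π×10⁻⁷ × 4.65 × 0.00013) / (2 × 1.22×10⁻⁵) = 3.11×10⁻⁵ T.

B ≈ 31.1 μT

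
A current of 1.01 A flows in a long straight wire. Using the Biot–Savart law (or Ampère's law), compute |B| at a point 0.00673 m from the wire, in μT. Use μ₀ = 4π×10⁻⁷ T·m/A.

B ≈ 30.0 μT

For an infinitely long straight wire, B = μ₀I/(2πd).
B = (4π×10⁻⁷ × 1.01) / (2π × 0.00673) = 3.00×10⁻⁵ T.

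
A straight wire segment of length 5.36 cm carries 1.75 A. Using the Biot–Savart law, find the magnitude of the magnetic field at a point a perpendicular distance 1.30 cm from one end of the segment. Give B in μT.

B ≈ 13.1 μT

For a finite straight segment, B = (μ₀I/4πd)(sinθ₁ + sinθ₂), where θ₁, θ₂ are the angles from the perpendicular to each end.
The perpendicular foot is at one end, so the two end-offsets along the wire are 0 and L = 0.0536 m.
sinθ₁ = 0/√(0²+0.013²) = 0.0000; sinθ₂ = 0.0536/√(0.0536²+0.013²) = 0.9718.
B = (4π×10⁻⁷ × 1.75) / (4π × 0.013) × (0.0000 + 0.9718) = 1.31×10⁻⁵ T.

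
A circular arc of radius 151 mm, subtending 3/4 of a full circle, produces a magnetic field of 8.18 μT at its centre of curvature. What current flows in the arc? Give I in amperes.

I ≈ 2.62 A

For a circular arc, B = μ₀Iφ/(4πR) with φ in radians; here φ = 4.712 rad.
So I = 4πRB/(μ₀φ) = 4π × 0.151 × 8.18×10⁻⁶ / (4π×10⁻⁷ × 4.712) = 2.62 A.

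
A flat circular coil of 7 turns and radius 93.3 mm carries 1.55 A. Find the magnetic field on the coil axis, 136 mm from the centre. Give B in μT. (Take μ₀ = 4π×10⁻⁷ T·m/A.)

For an N-turn flat coil, B = Nμ₀IR²/[2(R²+z²)^(3/2)] with R = 0.0933 m, z = 0.136 m.
B = 7 × 1.89×10⁻⁶ T = 1.32×10⁻⁵ T.

B ≈ 13.2 μT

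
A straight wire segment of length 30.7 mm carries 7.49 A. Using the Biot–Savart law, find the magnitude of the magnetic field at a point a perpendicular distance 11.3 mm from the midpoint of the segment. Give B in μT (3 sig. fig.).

B ≈ 107 μT

For a finite straight segment, B = (μ₀I/4πd)(sinθ₁ + sinθ₂), where θ₁, θ₂ are the angles from the perpendicular to each end.
The perpendicular from the point meets the wire at its midpoint, so each end is L/2 = 0.01535 m away along the wire.
sinθ₁ = 0.01535/√(0.01535²+0.0113²) = 0.8053; sinθ₂ = 0.01535/√(0.01535²+0.0113²) = 0.8053.
B = (4π×10⁻⁷ × 7.49) / (4π × 0.0113) × (0.8053 + 0.8053) = 1.07×10⁻⁴ T.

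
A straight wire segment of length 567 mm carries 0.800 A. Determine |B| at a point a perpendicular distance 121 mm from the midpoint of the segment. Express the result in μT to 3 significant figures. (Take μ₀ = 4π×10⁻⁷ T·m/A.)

B ≈ 1.22 μT

For a finite straight segment, B = (μ₀I/4πd)(sinθ₁ + sinθ₂), where θ₁, θ₂ are the angles from the perpendicular to each end.
The perpendicular from the point meets the wire at its midpoint, so each end is L/2 = 0.2835 m away along the wire.
sinθ₁ = 0.2835/√(0.2835²+0.121²) = 0.9197; sinθ₂ = 0.2835/√(0.2835²+0.121²) = 0.9197.
B = (4π×10⁻⁷ × 0.800) / (4π × 0.121) × (0.9197 + 0.9197) = 1.22×10⁻⁶ T.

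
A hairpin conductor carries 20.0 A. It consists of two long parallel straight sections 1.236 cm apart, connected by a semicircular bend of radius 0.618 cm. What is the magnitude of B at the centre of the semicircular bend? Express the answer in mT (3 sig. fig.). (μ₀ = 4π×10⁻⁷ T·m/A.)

The semicircular arc contributes B_arc = μ₀I·π/(4πR) = μ₀I/(4R) = 1.02×10⁻³ T.
Each semi-infinite lead is at perpendicular distance R = 0.00618 m from the centre, with the perpendicular foot at its near end, so it contributes μ₀I/(4πR); both point the same way, together 6.47×10⁻⁴ T.
Arc and leads all point the same direction: B = 1.02×10⁻³ + 6.47×10⁻⁴ = 1.66×10⁻³ T.

B ≈ 1.66 mT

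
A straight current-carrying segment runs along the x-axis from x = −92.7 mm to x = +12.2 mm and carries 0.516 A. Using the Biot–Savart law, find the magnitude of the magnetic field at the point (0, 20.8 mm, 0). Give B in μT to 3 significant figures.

For a finite straight segment, B = (μ₀I/4πd)(sinθ₁ + sinθ₂), where θ₁, θ₂ are the angles from the perpendicular to each end.
The perpendicular distance is d = 0.0208 m; the end-offsets along the wire are a = 0.0927 m and b = 0.0122 m.
sinθ₁ = 0.0927/√(0.0927²+0.0208²) = 0.9757; sinθ₂ = 0.0122/√(0.0122²+0.0208²) = 0.5059.
B = (4π×10⁻⁷ × 0.516) / (4π × 0.0208) × (0.9757 + 0.5059) = 3.68×10⁻⁶ T.

B ≈ 3.68 μT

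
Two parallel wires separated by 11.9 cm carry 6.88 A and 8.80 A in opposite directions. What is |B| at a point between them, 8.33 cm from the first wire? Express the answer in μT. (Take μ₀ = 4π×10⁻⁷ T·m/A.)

Each long wire gives B = μ₀I/(2πd). Distances are d₁ = 0.0833 m and d₂ = 0.0357 m.
B₁ = 1.65×10⁻⁵ T, B₂ = 4.93×10⁻⁵ T.
Between antiparallel currents both contributions point the same way, so they add. B = B₁ + B₂ = 1.65×10⁻⁵ + 4.93×10⁻⁵ = 6.58×10⁻⁵ T.

B ≈ 65.8 μT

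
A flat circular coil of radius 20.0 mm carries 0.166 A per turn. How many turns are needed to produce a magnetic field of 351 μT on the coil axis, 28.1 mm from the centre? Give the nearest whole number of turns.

For an N-turn coil, B = Nμ₀IR²/[2(R²+z²)^(3/2)]. A single turn gives B₁ = 1.02×10⁻⁶ T with R = 0.02 m, z = 0.0281 m.
N = B/B₁ = 3.51×10⁻⁴ / 1.02×10⁻⁶ = 345.20.

N = 345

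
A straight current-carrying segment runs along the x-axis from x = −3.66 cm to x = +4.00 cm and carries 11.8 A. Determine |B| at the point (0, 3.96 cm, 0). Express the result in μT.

For a finite straight segment, B = (μ₀I/4πd)(sinθ₁ + sinθ₂), where θ₁, θ₂ are the angles from the perpendicular to each end.
The perpendicular distance is d = 0.0396 m; the end-offsets along the wire are a = 0.0366 m and b = 0.04 m.
sinθ₁ = 0.0366/√(0.0366²+0.0396²) = 0.6787; sinθ₂ = 0.04/√(0.04²+0.0396²) = 0.7107.
B = (4π×10⁻⁷ × 11.8) / (4π × 0.0396) × (0.6787 + 0.7107) = 4.14×10⁻⁵ T.

B ≈ 41.4 μT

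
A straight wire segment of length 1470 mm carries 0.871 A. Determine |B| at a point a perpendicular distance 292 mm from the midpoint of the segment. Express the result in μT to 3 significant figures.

For a finite straight segment, B = (μ₀I/4πd)(sinθ₁ + sinθ₂), where θ₁, θ₂ are the angles from the perpendicular to each end.
The perpendicular from the point meets the wire at its midpoint, so each end is L/2 = 0.735 m away along the wire.
sinθ₁ = 0.735/√(0.735²+0.292²) = 0.9293; sinθ₂ = 0.735/√(0.735²+0.292²) = 0.9293.
B = (4π×10⁻⁷ × 0.871) / (4π × 0.292) × (0.9293 + 0.9293) = 5.54×10⁻⁷ T.

B ≈ 0.554 μT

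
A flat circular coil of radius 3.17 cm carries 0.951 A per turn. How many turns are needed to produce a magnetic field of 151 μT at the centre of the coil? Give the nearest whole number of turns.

N = 8

For an N-turn coil, B = Nμ₀I/(2R). A single turn gives B₁ = 1.88×10⁻⁵ T with R = 0.0317 m.
N = B/B₁ = 1.51×10⁻⁴ / 1.88×10⁻⁵ = 8.01.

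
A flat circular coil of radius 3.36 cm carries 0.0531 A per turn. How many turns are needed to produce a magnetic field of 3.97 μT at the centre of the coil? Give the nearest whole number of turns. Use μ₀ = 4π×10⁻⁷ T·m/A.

For an N-turn coil, B = Nμ₀I/(2R). A single turn gives B₁ = 9.93×10⁻⁷ T with R = 0.0336 m.
N = B/B₁ = 3.97×10⁻⁶ / 9.93×10⁻⁷ = 4.00.

N = 4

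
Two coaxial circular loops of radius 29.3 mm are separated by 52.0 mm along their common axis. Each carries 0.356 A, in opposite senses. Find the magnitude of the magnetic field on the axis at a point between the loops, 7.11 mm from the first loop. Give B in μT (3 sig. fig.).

B ≈ 5.76 μT

Each loop contributes B = μ₀IR²/[2(R²+z²)^(3/2)] on the axis, with z measured from that loop.
Loop 1 (z = 0.00711 m): B₁ = 7.01×10⁻⁶ T. Loop 2 (z = 0.04489 m): B₂ = 1.25×10⁻⁶ T.
The fields oppose: B = |B₁ − B₂| = 5.76×10⁻⁶ T.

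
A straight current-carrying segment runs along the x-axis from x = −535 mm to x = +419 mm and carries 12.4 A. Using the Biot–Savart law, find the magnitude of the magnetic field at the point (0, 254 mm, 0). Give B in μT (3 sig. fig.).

B ≈ 8.58 μT

For a finite straight segment, B = (μ₀I/4πd)(sinθ₁ + sinθ₂), where θ₁, θ₂ are the angles from the perpendicular to each end.
The perpendicular distance is d = 0.254 m; the end-offsets along the wire are a = 0.535 m and b = 0.419 m.
sinθ₁ = 0.535/√(0.535²+0.254²) = 0.9034; sinθ₂ = 0.419/√(0.419²+0.254²) = 0.8551.
B = (4π×10⁻⁷ × 12.4) / (4π × 0.254) × (0.9034 + 0.8551) = 8.58×10⁻⁶ T.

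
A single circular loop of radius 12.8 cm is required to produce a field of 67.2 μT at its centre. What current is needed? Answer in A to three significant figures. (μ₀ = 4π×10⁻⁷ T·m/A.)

At the centre of a circular loop B = μ₀I/(2R), so I = 2RB/μ₀.
With R = 0.128 m, I = 2 × 0.128 × 6.72×10⁻⁵ / (4π×10⁻⁷) = 13.7 A.

I ≈ 13.7 A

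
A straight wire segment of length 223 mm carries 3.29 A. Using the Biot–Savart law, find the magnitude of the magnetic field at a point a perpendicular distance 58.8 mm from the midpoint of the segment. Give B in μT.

For a finite straight segment, B = (μ₀I/4πd)(sinθ₁ + sinθ₂), where θ₁, θ₂ are the angles from the perpendicular to each end.
The perpendicular from the point meets the wire at its midpoint, so each end is L/2 = 0.1115 m away along the wire.
sinθ₁ = 0.1115/√(0.1115²+0.0588²) = 0.8845; sinθ₂ = 0.1115/√(0.1115²+0.0588²) = 0.8845.
B = (4π×10⁻⁷ × 3.29) / (4π × 0.0588) × (0.8845 + 0.8845) = 9.90×10⁻⁶ T.

B ≈ 9.90 μT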